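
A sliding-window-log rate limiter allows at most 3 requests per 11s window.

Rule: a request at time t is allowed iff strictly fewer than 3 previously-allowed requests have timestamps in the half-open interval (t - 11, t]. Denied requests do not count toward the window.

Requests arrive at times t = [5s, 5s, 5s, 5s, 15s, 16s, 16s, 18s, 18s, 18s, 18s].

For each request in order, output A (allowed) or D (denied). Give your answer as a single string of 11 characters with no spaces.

Answer: AAADDAAADDD

Derivation:
Tracking allowed requests in the window:
  req#1 t=5s: ALLOW
  req#2 t=5s: ALLOW
  req#3 t=5s: ALLOW
  req#4 t=5s: DENY
  req#5 t=15s: DENY
  req#6 t=16s: ALLOW
  req#7 t=16s: ALLOW
  req#8 t=18s: ALLOW
  req#9 t=18s: DENY
  req#10 t=18s: DENY
  req#11 t=18s: DENY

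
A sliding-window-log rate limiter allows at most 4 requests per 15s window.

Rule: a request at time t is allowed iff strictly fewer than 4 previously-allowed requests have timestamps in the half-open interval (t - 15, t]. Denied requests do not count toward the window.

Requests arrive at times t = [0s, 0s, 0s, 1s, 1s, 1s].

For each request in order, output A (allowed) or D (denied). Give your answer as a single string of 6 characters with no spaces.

Answer: AAAADD

Derivation:
Tracking allowed requests in the window:
  req#1 t=0s: ALLOW
  req#2 t=0s: ALLOW
  req#3 t=0s: ALLOW
  req#4 t=1s: ALLOW
  req#5 t=1s: DENY
  req#6 t=1s: DENY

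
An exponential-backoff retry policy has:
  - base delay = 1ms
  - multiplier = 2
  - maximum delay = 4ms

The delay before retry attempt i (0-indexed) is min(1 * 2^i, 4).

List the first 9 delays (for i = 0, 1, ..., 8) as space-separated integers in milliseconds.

Computing each delay:
  i=0: min(1*2^0, 4) = 1
  i=1: min(1*2^1, 4) = 2
  i=2: min(1*2^2, 4) = 4
  i=3: min(1*2^3, 4) = 4
  i=4: min(1*2^4, 4) = 4
  i=5: min(1*2^5, 4) = 4
  i=6: min(1*2^6, 4) = 4
  i=7: min(1*2^7, 4) = 4
  i=8: min(1*2^8, 4) = 4

Answer: 1 2 4 4 4 4 4 4 4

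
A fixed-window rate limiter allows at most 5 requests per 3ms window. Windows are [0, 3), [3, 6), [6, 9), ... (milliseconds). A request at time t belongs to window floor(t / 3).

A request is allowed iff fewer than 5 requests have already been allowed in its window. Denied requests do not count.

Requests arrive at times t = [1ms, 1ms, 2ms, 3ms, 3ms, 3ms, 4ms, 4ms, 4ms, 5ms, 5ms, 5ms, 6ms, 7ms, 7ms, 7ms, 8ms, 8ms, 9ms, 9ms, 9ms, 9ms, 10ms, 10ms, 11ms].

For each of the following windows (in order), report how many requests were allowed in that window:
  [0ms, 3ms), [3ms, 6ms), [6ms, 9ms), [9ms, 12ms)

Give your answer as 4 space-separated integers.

Processing requests:
  req#1 t=1ms (window 0): ALLOW
  req#2 t=1ms (window 0): ALLOW
  req#3 t=2ms (window 0): ALLOW
  req#4 t=3ms (window 1): ALLOW
  req#5 t=3ms (window 1): ALLOW
  req#6 t=3ms (window 1): ALLOW
  req#7 t=4ms (window 1): ALLOW
  req#8 t=4ms (window 1): ALLOW
  req#9 t=4ms (window 1): DENY
  req#10 t=5ms (window 1): DENY
  req#11 t=5ms (window 1): DENY
  req#12 t=5ms (window 1): DENY
  req#13 t=6ms (window 2): ALLOW
  req#14 t=7ms (window 2): ALLOW
  req#15 t=7ms (window 2): ALLOW
  req#16 t=7ms (window 2): ALLOW
  req#17 t=8ms (window 2): ALLOW
  req#18 t=8ms (window 2): DENY
  req#19 t=9ms (window 3): ALLOW
  req#20 t=9ms (window 3): ALLOW
  req#21 t=9ms (window 3): ALLOW
  req#22 t=9ms (window 3): ALLOW
  req#23 t=10ms (window 3): ALLOW
  req#24 t=10ms (window 3): DENY
  req#25 t=11ms (window 3): DENY

Allowed counts by window: 3 5 5 5

Answer: 3 5 5 5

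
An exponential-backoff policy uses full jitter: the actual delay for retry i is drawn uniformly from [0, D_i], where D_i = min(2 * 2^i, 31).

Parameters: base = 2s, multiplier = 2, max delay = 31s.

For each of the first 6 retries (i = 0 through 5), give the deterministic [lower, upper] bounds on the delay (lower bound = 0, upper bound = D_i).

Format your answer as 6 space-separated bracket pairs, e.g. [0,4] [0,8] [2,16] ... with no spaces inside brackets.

Answer: [0,2] [0,4] [0,8] [0,16] [0,31] [0,31]

Derivation:
Computing bounds per retry:
  i=0: D_i=min(2*2^0,31)=2, bounds=[0,2]
  i=1: D_i=min(2*2^1,31)=4, bounds=[0,4]
  i=2: D_i=min(2*2^2,31)=8, bounds=[0,8]
  i=3: D_i=min(2*2^3,31)=16, bounds=[0,16]
  i=4: D_i=min(2*2^4,31)=31, bounds=[0,31]
  i=5: D_i=min(2*2^5,31)=31, bounds=[0,31]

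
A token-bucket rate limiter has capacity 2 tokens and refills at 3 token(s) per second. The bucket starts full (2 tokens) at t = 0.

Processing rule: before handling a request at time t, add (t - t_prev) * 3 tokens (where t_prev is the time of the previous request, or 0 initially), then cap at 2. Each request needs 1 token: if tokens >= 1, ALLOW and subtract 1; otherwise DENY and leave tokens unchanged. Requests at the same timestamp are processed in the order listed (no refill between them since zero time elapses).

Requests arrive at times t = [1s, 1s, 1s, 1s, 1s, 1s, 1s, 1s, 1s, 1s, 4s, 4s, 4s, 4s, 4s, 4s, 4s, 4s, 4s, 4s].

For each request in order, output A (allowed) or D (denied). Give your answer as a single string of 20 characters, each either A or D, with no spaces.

Simulating step by step:
  req#1 t=1s: ALLOW
  req#2 t=1s: ALLOW
  req#3 t=1s: DENY
  req#4 t=1s: DENY
  req#5 t=1s: DENY
  req#6 t=1s: DENY
  req#7 t=1s: DENY
  req#8 t=1s: DENY
  req#9 t=1s: DENY
  req#10 t=1s: DENY
  req#11 t=4s: ALLOW
  req#12 t=4s: ALLOW
  req#13 t=4s: DENY
  req#14 t=4s: DENY
  req#15 t=4s: DENY
  req#16 t=4s: DENY
  req#17 t=4s: DENY
  req#18 t=4s: DENY
  req#19 t=4s: DENY
  req#20 t=4s: DENY

Answer: AADDDDDDDDAADDDDDDDD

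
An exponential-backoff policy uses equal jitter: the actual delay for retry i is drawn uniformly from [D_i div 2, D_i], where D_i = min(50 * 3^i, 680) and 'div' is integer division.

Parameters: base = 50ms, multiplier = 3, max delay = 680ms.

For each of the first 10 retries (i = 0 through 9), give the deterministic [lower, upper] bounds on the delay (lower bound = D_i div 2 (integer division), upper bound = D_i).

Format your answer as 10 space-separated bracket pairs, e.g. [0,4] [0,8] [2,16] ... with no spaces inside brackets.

Computing bounds per retry:
  i=0: D_i=min(50*3^0,680)=50, bounds=[25,50]
  i=1: D_i=min(50*3^1,680)=150, bounds=[75,150]
  i=2: D_i=min(50*3^2,680)=450, bounds=[225,450]
  i=3: D_i=min(50*3^3,680)=680, bounds=[340,680]
  i=4: D_i=min(50*3^4,680)=680, bounds=[340,680]
  i=5: D_i=min(50*3^5,680)=680, bounds=[340,680]
  i=6: D_i=min(50*3^6,680)=680, bounds=[340,680]
  i=7: D_i=min(50*3^7,680)=680, bounds=[340,680]
  i=8: D_i=min(50*3^8,680)=680, bounds=[340,680]
  i=9: D_i=min(50*3^9,680)=680, bounds=[340,680]

Answer: [25,50] [75,150] [225,450] [340,680] [340,680] [340,680] [340,680] [340,680] [340,680] [340,680]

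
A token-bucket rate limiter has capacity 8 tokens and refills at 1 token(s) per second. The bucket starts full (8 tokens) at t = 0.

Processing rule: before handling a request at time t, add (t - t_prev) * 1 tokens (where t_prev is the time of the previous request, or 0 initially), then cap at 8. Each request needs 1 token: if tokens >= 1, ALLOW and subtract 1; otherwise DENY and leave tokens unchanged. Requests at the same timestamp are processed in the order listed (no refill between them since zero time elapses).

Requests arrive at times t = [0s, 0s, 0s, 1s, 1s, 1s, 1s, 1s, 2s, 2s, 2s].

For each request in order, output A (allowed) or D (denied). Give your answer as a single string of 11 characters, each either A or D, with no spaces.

Answer: AAAAAAAAAAD

Derivation:
Simulating step by step:
  req#1 t=0s: ALLOW
  req#2 t=0s: ALLOW
  req#3 t=0s: ALLOW
  req#4 t=1s: ALLOW
  req#5 t=1s: ALLOW
  req#6 t=1s: ALLOW
  req#7 t=1s: ALLOW
  req#8 t=1s: ALLOW
  req#9 t=2s: ALLOW
  req#10 t=2s: ALLOW
  req#11 t=2s: DENY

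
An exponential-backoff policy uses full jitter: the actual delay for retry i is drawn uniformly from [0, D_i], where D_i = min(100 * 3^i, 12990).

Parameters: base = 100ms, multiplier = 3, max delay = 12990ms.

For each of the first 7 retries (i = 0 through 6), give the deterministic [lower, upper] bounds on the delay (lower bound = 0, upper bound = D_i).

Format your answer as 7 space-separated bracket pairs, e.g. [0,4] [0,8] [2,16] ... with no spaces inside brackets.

Computing bounds per retry:
  i=0: D_i=min(100*3^0,12990)=100, bounds=[0,100]
  i=1: D_i=min(100*3^1,12990)=300, bounds=[0,300]
  i=2: D_i=min(100*3^2,12990)=900, bounds=[0,900]
  i=3: D_i=min(100*3^3,12990)=2700, bounds=[0,2700]
  i=4: D_i=min(100*3^4,12990)=8100, bounds=[0,8100]
  i=5: D_i=min(100*3^5,12990)=12990, bounds=[0,12990]
  i=6: D_i=min(100*3^6,12990)=12990, bounds=[0,12990]

Answer: [0,100] [0,300] [0,900] [0,2700] [0,8100] [0,12990] [0,12990]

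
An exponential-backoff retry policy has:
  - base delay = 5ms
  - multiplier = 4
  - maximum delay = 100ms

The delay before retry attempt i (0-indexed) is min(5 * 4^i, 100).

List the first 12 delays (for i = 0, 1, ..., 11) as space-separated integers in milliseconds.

Computing each delay:
  i=0: min(5*4^0, 100) = 5
  i=1: min(5*4^1, 100) = 20
  i=2: min(5*4^2, 100) = 80
  i=3: min(5*4^3, 100) = 100
  i=4: min(5*4^4, 100) = 100
  i=5: min(5*4^5, 100) = 100
  i=6: min(5*4^6, 100) = 100
  i=7: min(5*4^7, 100) = 100
  i=8: min(5*4^8, 100) = 100
  i=9: min(5*4^9, 100) = 100
  i=10: min(5*4^10, 100) = 100
  i=11: min(5*4^11, 100) = 100

Answer: 5 20 80 100 100 100 100 100 100 100 100 100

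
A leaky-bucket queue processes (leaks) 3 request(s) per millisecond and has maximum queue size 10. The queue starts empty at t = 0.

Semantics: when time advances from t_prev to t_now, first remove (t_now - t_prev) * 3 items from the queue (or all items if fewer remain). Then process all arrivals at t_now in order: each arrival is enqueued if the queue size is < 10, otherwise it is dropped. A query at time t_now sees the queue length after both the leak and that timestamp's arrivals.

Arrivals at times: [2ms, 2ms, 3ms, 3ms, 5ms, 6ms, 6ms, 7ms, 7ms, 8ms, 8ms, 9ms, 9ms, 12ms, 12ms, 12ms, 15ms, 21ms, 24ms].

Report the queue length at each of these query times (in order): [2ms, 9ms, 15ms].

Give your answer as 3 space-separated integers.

Queue lengths at query times:
  query t=2ms: backlog = 2
  query t=9ms: backlog = 2
  query t=15ms: backlog = 1

Answer: 2 2 1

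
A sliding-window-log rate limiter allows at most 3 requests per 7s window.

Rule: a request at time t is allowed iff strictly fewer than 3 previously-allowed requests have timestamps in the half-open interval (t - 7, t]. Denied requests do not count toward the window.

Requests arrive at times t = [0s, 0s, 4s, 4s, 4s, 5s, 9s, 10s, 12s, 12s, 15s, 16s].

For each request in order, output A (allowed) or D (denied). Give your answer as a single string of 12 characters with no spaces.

Answer: AAADDDAAADDA

Derivation:
Tracking allowed requests in the window:
  req#1 t=0s: ALLOW
  req#2 t=0s: ALLOW
  req#3 t=4s: ALLOW
  req#4 t=4s: DENY
  req#5 t=4s: DENY
  req#6 t=5s: DENY
  req#7 t=9s: ALLOW
  req#8 t=10s: ALLOW
  req#9 t=12s: ALLOW
  req#10 t=12s: DENY
  req#11 t=15s: DENY
  req#12 t=16s: ALLOW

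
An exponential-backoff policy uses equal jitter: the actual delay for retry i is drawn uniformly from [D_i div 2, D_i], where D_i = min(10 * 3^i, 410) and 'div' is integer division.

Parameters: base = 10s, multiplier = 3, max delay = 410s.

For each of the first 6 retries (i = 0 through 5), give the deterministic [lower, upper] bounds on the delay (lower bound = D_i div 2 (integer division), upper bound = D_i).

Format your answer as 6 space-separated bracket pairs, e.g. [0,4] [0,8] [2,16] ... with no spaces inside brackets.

Computing bounds per retry:
  i=0: D_i=min(10*3^0,410)=10, bounds=[5,10]
  i=1: D_i=min(10*3^1,410)=30, bounds=[15,30]
  i=2: D_i=min(10*3^2,410)=90, bounds=[45,90]
  i=3: D_i=min(10*3^3,410)=270, bounds=[135,270]
  i=4: D_i=min(10*3^4,410)=410, bounds=[205,410]
  i=5: D_i=min(10*3^5,410)=410, bounds=[205,410]

Answer: [5,10] [15,30] [45,90] [135,270] [205,410] [205,410]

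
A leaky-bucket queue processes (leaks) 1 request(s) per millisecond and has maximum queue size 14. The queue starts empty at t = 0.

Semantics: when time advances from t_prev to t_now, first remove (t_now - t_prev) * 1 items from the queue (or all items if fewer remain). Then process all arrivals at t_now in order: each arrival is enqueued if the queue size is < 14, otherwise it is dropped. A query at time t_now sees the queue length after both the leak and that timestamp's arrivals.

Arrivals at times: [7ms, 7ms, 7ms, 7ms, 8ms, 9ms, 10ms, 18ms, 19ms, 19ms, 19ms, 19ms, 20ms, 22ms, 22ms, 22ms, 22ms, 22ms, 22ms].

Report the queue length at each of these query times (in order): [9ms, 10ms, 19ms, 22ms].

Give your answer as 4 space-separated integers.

Answer: 4 4 4 8

Derivation:
Queue lengths at query times:
  query t=9ms: backlog = 4
  query t=10ms: backlog = 4
  query t=19ms: backlog = 4
  query t=22ms: backlog = 8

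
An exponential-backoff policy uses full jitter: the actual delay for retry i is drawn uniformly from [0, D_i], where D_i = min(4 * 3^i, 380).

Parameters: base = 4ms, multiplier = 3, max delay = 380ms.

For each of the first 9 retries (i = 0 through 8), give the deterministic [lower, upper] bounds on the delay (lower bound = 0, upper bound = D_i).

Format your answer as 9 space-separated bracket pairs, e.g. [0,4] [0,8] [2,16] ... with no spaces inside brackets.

Answer: [0,4] [0,12] [0,36] [0,108] [0,324] [0,380] [0,380] [0,380] [0,380]

Derivation:
Computing bounds per retry:
  i=0: D_i=min(4*3^0,380)=4, bounds=[0,4]
  i=1: D_i=min(4*3^1,380)=12, bounds=[0,12]
  i=2: D_i=min(4*3^2,380)=36, bounds=[0,36]
  i=3: D_i=min(4*3^3,380)=108, bounds=[0,108]
  i=4: D_i=min(4*3^4,380)=324, bounds=[0,324]
  i=5: D_i=min(4*3^5,380)=380, bounds=[0,380]
  i=6: D_i=min(4*3^6,380)=380, bounds=[0,380]
  i=7: D_i=min(4*3^7,380)=380, bounds=[0,380]
  i=8: D_i=min(4*3^8,380)=380, bounds=[0,380]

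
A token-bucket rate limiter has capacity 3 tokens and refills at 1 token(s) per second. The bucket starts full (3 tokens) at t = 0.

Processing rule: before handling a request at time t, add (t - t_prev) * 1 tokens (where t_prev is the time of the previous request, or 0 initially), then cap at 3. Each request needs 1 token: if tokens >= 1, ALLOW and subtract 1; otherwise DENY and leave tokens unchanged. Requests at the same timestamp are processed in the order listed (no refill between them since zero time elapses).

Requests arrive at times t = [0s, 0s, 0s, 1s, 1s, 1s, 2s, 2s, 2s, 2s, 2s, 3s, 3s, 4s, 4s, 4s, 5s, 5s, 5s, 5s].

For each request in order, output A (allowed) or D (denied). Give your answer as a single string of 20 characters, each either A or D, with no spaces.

Simulating step by step:
  req#1 t=0s: ALLOW
  req#2 t=0s: ALLOW
  req#3 t=0s: ALLOW
  req#4 t=1s: ALLOW
  req#5 t=1s: DENY
  req#6 t=1s: DENY
  req#7 t=2s: ALLOW
  req#8 t=2s: DENY
  req#9 t=2s: DENY
  req#10 t=2s: DENY
  req#11 t=2s: DENY
  req#12 t=3s: ALLOW
  req#13 t=3s: DENY
  req#14 t=4s: ALLOW
  req#15 t=4s: DENY
  req#16 t=4s: DENY
  req#17 t=5s: ALLOW
  req#18 t=5s: DENY
  req#19 t=5s: DENY
  req#20 t=5s: DENY

Answer: AAAADDADDDDADADDADDD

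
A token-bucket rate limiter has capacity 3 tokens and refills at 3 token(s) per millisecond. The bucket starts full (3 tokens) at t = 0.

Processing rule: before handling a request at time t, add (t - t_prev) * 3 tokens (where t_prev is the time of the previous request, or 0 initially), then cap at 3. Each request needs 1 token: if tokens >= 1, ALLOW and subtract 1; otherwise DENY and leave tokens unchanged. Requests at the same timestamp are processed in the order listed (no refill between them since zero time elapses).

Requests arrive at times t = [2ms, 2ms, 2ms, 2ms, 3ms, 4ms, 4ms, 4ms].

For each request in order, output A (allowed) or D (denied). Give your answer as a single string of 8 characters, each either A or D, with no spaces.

Simulating step by step:
  req#1 t=2ms: ALLOW
  req#2 t=2ms: ALLOW
  req#3 t=2ms: ALLOW
  req#4 t=2ms: DENY
  req#5 t=3ms: ALLOW
  req#6 t=4ms: ALLOW
  req#7 t=4ms: ALLOW
  req#8 t=4ms: ALLOW

Answer: AAADAAAA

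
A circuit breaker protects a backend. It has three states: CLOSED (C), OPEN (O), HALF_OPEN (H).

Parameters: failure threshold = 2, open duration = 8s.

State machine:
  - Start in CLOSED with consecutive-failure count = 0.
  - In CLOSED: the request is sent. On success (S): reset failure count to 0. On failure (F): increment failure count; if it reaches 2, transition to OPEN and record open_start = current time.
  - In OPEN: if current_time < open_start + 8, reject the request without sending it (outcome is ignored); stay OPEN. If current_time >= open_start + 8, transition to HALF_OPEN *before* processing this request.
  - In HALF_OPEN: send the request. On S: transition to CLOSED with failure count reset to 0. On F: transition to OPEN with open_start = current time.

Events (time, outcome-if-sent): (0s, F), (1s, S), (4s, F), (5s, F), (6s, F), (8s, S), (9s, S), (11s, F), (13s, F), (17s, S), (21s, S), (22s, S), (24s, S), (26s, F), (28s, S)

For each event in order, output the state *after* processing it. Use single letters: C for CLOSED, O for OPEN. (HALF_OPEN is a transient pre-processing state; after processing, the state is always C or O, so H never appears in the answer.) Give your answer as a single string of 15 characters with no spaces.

State after each event:
  event#1 t=0s outcome=F: state=CLOSED
  event#2 t=1s outcome=S: state=CLOSED
  event#3 t=4s outcome=F: state=CLOSED
  event#4 t=5s outcome=F: state=OPEN
  event#5 t=6s outcome=F: state=OPEN
  event#6 t=8s outcome=S: state=OPEN
  event#7 t=9s outcome=S: state=OPEN
  event#8 t=11s outcome=F: state=OPEN
  event#9 t=13s outcome=F: state=OPEN
  event#10 t=17s outcome=S: state=OPEN
  event#11 t=21s outcome=S: state=CLOSED
  event#12 t=22s outcome=S: state=CLOSED
  event#13 t=24s outcome=S: state=CLOSED
  event#14 t=26s outcome=F: state=CLOSED
  event#15 t=28s outcome=S: state=CLOSED

Answer: CCCOOOOOOOCCCCC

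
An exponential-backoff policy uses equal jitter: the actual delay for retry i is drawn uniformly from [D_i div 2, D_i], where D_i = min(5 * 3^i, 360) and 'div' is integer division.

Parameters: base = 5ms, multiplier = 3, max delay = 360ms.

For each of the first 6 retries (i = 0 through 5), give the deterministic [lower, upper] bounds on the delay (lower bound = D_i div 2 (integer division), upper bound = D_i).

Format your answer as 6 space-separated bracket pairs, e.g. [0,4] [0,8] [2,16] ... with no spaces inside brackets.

Computing bounds per retry:
  i=0: D_i=min(5*3^0,360)=5, bounds=[2,5]
  i=1: D_i=min(5*3^1,360)=15, bounds=[7,15]
  i=2: D_i=min(5*3^2,360)=45, bounds=[22,45]
  i=3: D_i=min(5*3^3,360)=135, bounds=[67,135]
  i=4: D_i=min(5*3^4,360)=360, bounds=[180,360]
  i=5: D_i=min(5*3^5,360)=360, bounds=[180,360]

Answer: [2,5] [7,15] [22,45] [67,135] [180,360] [180,360]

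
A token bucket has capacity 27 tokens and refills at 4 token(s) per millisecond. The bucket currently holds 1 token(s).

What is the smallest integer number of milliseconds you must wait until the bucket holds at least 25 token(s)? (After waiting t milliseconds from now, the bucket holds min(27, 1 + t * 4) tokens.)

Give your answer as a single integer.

Answer: 6

Derivation:
Need 1 + t * 4 >= 25, so t >= 24/4.
Smallest integer t = ceil(24/4) = 6.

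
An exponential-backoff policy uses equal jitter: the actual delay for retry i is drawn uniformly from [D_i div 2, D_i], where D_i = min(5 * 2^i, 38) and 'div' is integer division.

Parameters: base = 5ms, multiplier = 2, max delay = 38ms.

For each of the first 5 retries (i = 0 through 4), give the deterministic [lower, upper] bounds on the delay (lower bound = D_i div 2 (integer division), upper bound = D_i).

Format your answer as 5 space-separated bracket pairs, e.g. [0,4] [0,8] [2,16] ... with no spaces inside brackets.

Answer: [2,5] [5,10] [10,20] [19,38] [19,38]

Derivation:
Computing bounds per retry:
  i=0: D_i=min(5*2^0,38)=5, bounds=[2,5]
  i=1: D_i=min(5*2^1,38)=10, bounds=[5,10]
  i=2: D_i=min(5*2^2,38)=20, bounds=[10,20]
  i=3: D_i=min(5*2^3,38)=38, bounds=[19,38]
  i=4: D_i=min(5*2^4,38)=38, bounds=[19,38]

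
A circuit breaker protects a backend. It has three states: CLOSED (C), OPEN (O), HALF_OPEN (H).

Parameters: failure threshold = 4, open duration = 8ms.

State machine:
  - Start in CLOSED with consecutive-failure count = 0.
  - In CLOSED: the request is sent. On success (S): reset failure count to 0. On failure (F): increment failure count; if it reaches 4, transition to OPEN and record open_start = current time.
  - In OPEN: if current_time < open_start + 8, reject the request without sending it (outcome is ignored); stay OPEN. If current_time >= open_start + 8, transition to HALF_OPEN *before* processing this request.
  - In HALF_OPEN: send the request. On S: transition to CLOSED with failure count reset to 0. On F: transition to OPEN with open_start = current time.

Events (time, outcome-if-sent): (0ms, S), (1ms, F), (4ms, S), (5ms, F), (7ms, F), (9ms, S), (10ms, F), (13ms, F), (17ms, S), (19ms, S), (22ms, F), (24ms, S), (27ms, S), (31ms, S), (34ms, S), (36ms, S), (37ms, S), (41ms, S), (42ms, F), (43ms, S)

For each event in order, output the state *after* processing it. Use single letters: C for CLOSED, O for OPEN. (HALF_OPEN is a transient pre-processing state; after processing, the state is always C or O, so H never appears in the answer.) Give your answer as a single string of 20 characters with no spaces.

State after each event:
  event#1 t=0ms outcome=S: state=CLOSED
  event#2 t=1ms outcome=F: state=CLOSED
  event#3 t=4ms outcome=S: state=CLOSED
  event#4 t=5ms outcome=F: state=CLOSED
  event#5 t=7ms outcome=F: state=CLOSED
  event#6 t=9ms outcome=S: state=CLOSED
  event#7 t=10ms outcome=F: state=CLOSED
  event#8 t=13ms outcome=F: state=CLOSED
  event#9 t=17ms outcome=S: state=CLOSED
  event#10 t=19ms outcome=S: state=CLOSED
  event#11 t=22ms outcome=F: state=CLOSED
  event#12 t=24ms outcome=S: state=CLOSED
  event#13 t=27ms outcome=S: state=CLOSED
  event#14 t=31ms outcome=S: state=CLOSED
  event#15 t=34ms outcome=S: state=CLOSED
  event#16 t=36ms outcome=S: state=CLOSED
  event#17 t=37ms outcome=S: state=CLOSED
  event#18 t=41ms outcome=S: state=CLOSED
  event#19 t=42ms outcome=F: state=CLOSED
  event#20 t=43ms outcome=S: state=CLOSED

Answer: CCCCCCCCCCCCCCCCCCCC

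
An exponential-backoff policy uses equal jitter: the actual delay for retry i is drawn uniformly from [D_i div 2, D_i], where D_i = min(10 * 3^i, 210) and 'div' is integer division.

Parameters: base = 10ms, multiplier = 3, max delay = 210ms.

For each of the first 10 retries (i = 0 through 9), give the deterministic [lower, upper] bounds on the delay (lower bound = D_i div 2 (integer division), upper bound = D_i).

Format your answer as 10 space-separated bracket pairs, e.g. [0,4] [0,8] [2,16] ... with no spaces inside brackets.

Answer: [5,10] [15,30] [45,90] [105,210] [105,210] [105,210] [105,210] [105,210] [105,210] [105,210]

Derivation:
Computing bounds per retry:
  i=0: D_i=min(10*3^0,210)=10, bounds=[5,10]
  i=1: D_i=min(10*3^1,210)=30, bounds=[15,30]
  i=2: D_i=min(10*3^2,210)=90, bounds=[45,90]
  i=3: D_i=min(10*3^3,210)=210, bounds=[105,210]
  i=4: D_i=min(10*3^4,210)=210, bounds=[105,210]
  i=5: D_i=min(10*3^5,210)=210, bounds=[105,210]
  i=6: D_i=min(10*3^6,210)=210, bounds=[105,210]
  i=7: D_i=min(10*3^7,210)=210, bounds=[105,210]
  i=8: D_i=min(10*3^8,210)=210, bounds=[105,210]
  i=9: D_i=min(10*3^9,210)=210, bounds=[105,210]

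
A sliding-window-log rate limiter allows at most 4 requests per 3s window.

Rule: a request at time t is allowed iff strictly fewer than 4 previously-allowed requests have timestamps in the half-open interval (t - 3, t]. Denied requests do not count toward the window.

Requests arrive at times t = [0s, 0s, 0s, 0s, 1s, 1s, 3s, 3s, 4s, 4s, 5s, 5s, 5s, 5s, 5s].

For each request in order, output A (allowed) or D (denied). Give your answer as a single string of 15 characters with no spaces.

Tracking allowed requests in the window:
  req#1 t=0s: ALLOW
  req#2 t=0s: ALLOW
  req#3 t=0s: ALLOW
  req#4 t=0s: ALLOW
  req#5 t=1s: DENY
  req#6 t=1s: DENY
  req#7 t=3s: ALLOW
  req#8 t=3s: ALLOW
  req#9 t=4s: ALLOW
  req#10 t=4s: ALLOW
  req#11 t=5s: DENY
  req#12 t=5s: DENY
  req#13 t=5s: DENY
  req#14 t=5s: DENY
  req#15 t=5s: DENY

Answer: AAAADDAAAADDDDD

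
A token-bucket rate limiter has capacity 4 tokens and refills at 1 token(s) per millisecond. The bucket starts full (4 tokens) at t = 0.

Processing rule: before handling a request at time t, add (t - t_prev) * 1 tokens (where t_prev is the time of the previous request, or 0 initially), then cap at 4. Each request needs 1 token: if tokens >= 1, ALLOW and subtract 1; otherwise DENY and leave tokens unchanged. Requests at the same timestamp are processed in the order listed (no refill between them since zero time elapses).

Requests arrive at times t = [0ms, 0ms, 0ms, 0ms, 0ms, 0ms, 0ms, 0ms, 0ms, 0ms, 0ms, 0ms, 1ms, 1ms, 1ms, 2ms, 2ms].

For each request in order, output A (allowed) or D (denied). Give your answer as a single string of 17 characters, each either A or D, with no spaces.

Simulating step by step:
  req#1 t=0ms: ALLOW
  req#2 t=0ms: ALLOW
  req#3 t=0ms: ALLOW
  req#4 t=0ms: ALLOW
  req#5 t=0ms: DENY
  req#6 t=0ms: DENY
  req#7 t=0ms: DENY
  req#8 t=0ms: DENY
  req#9 t=0ms: DENY
  req#10 t=0ms: DENY
  req#11 t=0ms: DENY
  req#12 t=0ms: DENY
  req#13 t=1ms: ALLOW
  req#14 t=1ms: DENY
  req#15 t=1ms: DENY
  req#16 t=2ms: ALLOW
  req#17 t=2ms: DENY

Answer: AAAADDDDDDDDADDAD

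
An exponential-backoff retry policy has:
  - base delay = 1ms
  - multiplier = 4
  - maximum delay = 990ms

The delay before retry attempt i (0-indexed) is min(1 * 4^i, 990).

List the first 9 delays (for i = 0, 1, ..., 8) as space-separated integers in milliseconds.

Computing each delay:
  i=0: min(1*4^0, 990) = 1
  i=1: min(1*4^1, 990) = 4
  i=2: min(1*4^2, 990) = 16
  i=3: min(1*4^3, 990) = 64
  i=4: min(1*4^4, 990) = 256
  i=5: min(1*4^5, 990) = 990
  i=6: min(1*4^6, 990) = 990
  i=7: min(1*4^7, 990) = 990
  i=8: min(1*4^8, 990) = 990

Answer: 1 4 16 64 256 990 990 990 990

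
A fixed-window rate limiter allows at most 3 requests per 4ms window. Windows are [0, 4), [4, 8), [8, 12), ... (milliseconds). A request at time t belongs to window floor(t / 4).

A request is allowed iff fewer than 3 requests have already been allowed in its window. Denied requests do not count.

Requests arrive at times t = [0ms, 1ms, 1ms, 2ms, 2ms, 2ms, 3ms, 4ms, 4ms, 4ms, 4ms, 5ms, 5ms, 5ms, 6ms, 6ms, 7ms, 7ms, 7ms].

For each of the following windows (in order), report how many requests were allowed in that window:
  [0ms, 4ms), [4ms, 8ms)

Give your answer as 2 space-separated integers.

Answer: 3 3

Derivation:
Processing requests:
  req#1 t=0ms (window 0): ALLOW
  req#2 t=1ms (window 0): ALLOW
  req#3 t=1ms (window 0): ALLOW
  req#4 t=2ms (window 0): DENY
  req#5 t=2ms (window 0): DENY
  req#6 t=2ms (window 0): DENY
  req#7 t=3ms (window 0): DENY
  req#8 t=4ms (window 1): ALLOW
  req#9 t=4ms (window 1): ALLOW
  req#10 t=4ms (window 1): ALLOW
  req#11 t=4ms (window 1): DENY
  req#12 t=5ms (window 1): DENY
  req#13 t=5ms (window 1): DENY
  req#14 t=5ms (window 1): DENY
  req#15 t=6ms (window 1): DENY
  req#16 t=6ms (window 1): DENY
  req#17 t=7ms (window 1): DENY
  req#18 t=7ms (window 1): DENY
  req#19 t=7ms (window 1): DENY

Allowed counts by window: 3 3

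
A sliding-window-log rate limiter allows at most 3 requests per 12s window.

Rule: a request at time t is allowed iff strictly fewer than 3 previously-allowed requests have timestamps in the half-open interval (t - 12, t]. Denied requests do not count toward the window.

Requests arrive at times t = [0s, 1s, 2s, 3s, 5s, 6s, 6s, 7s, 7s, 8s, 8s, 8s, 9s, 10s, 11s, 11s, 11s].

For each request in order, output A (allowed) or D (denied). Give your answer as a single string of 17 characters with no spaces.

Answer: AAADDDDDDDDDDDDDD

Derivation:
Tracking allowed requests in the window:
  req#1 t=0s: ALLOW
  req#2 t=1s: ALLOW
  req#3 t=2s: ALLOW
  req#4 t=3s: DENY
  req#5 t=5s: DENY
  req#6 t=6s: DENY
  req#7 t=6s: DENY
  req#8 t=7s: DENY
  req#9 t=7s: DENY
  req#10 t=8s: DENY
  req#11 t=8s: DENY
  req#12 t=8s: DENY
  req#13 t=9s: DENY
  req#14 t=10s: DENY
  req#15 t=11s: DENY
  req#16 t=11s: DENY
  req#17 t=11s: DENY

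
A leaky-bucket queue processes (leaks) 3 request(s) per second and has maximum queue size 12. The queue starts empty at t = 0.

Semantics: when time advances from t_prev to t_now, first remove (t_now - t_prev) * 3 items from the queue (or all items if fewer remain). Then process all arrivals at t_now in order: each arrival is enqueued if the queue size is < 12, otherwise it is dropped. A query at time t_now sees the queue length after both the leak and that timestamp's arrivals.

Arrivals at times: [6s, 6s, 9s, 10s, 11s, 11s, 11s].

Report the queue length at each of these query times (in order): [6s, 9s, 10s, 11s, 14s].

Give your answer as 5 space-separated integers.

Queue lengths at query times:
  query t=6s: backlog = 2
  query t=9s: backlog = 1
  query t=10s: backlog = 1
  query t=11s: backlog = 3
  query t=14s: backlog = 0

Answer: 2 1 1 3 0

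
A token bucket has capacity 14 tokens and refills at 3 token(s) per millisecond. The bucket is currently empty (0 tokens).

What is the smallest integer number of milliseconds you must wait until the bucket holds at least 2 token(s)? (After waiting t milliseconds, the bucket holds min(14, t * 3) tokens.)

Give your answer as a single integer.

Need t * 3 >= 2, so t >= 2/3.
Smallest integer t = ceil(2/3) = 1.

Answer: 1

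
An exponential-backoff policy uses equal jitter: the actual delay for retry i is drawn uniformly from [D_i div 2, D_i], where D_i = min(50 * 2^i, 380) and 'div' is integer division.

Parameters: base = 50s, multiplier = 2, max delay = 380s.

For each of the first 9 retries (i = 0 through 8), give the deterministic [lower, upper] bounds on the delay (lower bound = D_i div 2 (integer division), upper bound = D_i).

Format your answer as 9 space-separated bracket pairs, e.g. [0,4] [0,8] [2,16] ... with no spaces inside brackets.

Answer: [25,50] [50,100] [100,200] [190,380] [190,380] [190,380] [190,380] [190,380] [190,380]

Derivation:
Computing bounds per retry:
  i=0: D_i=min(50*2^0,380)=50, bounds=[25,50]
  i=1: D_i=min(50*2^1,380)=100, bounds=[50,100]
  i=2: D_i=min(50*2^2,380)=200, bounds=[100,200]
  i=3: D_i=min(50*2^3,380)=380, bounds=[190,380]
  i=4: D_i=min(50*2^4,380)=380, bounds=[190,380]
  i=5: D_i=min(50*2^5,380)=380, bounds=[190,380]
  i=6: D_i=min(50*2^6,380)=380, bounds=[190,380]
  i=7: D_i=min(50*2^7,380)=380, bounds=[190,380]
  i=8: D_i=min(50*2^8,380)=380, bounds=[190,380]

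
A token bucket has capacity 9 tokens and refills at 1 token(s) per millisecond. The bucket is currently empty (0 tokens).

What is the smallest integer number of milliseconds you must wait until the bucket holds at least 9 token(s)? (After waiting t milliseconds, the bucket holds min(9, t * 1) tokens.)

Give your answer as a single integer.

Answer: 9

Derivation:
Need t * 1 >= 9, so t >= 9/1.
Smallest integer t = ceil(9/1) = 9.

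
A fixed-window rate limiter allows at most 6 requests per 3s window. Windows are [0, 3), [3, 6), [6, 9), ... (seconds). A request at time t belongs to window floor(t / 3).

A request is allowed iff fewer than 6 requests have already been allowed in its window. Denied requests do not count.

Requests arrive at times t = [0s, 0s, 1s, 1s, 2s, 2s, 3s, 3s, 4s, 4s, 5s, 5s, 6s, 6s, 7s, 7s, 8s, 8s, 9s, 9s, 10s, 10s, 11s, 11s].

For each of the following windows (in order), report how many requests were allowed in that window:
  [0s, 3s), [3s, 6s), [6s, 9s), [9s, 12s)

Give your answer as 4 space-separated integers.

Answer: 6 6 6 6

Derivation:
Processing requests:
  req#1 t=0s (window 0): ALLOW
  req#2 t=0s (window 0): ALLOW
  req#3 t=1s (window 0): ALLOW
  req#4 t=1s (window 0): ALLOW
  req#5 t=2s (window 0): ALLOW
  req#6 t=2s (window 0): ALLOW
  req#7 t=3s (window 1): ALLOW
  req#8 t=3s (window 1): ALLOW
  req#9 t=4s (window 1): ALLOW
  req#10 t=4s (window 1): ALLOW
  req#11 t=5s (window 1): ALLOW
  req#12 t=5s (window 1): ALLOW
  req#13 t=6s (window 2): ALLOW
  req#14 t=6s (window 2): ALLOW
  req#15 t=7s (window 2): ALLOW
  req#16 t=7s (window 2): ALLOW
  req#17 t=8s (window 2): ALLOW
  req#18 t=8s (window 2): ALLOW
  req#19 t=9s (window 3): ALLOW
  req#20 t=9s (window 3): ALLOW
  req#21 t=10s (window 3): ALLOW
  req#22 t=10s (window 3): ALLOW
  req#23 t=11s (window 3): ALLOW
  req#24 t=11s (window 3): ALLOW

Allowed counts by window: 6 6 6 6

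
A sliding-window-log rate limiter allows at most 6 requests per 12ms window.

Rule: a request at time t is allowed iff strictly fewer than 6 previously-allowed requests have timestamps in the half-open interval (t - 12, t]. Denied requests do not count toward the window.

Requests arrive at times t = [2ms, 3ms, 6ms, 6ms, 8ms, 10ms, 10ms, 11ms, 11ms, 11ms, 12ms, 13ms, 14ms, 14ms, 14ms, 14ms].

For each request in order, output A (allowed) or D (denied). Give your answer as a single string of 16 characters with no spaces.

Tracking allowed requests in the window:
  req#1 t=2ms: ALLOW
  req#2 t=3ms: ALLOW
  req#3 t=6ms: ALLOW
  req#4 t=6ms: ALLOW
  req#5 t=8ms: ALLOW
  req#6 t=10ms: ALLOW
  req#7 t=10ms: DENY
  req#8 t=11ms: DENY
  req#9 t=11ms: DENY
  req#10 t=11ms: DENY
  req#11 t=12ms: DENY
  req#12 t=13ms: DENY
  req#13 t=14ms: ALLOW
  req#14 t=14ms: DENY
  req#15 t=14ms: DENY
  req#16 t=14ms: DENY

Answer: AAAAAADDDDDDADDD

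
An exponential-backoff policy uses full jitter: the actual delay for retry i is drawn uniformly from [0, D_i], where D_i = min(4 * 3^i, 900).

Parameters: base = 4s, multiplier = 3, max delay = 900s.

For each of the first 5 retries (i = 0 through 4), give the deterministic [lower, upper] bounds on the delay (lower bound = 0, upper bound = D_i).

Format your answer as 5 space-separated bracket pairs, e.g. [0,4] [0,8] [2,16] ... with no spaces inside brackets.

Computing bounds per retry:
  i=0: D_i=min(4*3^0,900)=4, bounds=[0,4]
  i=1: D_i=min(4*3^1,900)=12, bounds=[0,12]
  i=2: D_i=min(4*3^2,900)=36, bounds=[0,36]
  i=3: D_i=min(4*3^3,900)=108, bounds=[0,108]
  i=4: D_i=min(4*3^4,900)=324, bounds=[0,324]

Answer: [0,4] [0,12] [0,36] [0,108] [0,324]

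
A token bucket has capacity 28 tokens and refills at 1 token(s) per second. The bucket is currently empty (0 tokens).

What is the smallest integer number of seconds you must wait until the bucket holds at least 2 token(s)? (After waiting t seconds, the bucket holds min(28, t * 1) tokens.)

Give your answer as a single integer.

Answer: 2

Derivation:
Need t * 1 >= 2, so t >= 2/1.
Smallest integer t = ceil(2/1) = 2.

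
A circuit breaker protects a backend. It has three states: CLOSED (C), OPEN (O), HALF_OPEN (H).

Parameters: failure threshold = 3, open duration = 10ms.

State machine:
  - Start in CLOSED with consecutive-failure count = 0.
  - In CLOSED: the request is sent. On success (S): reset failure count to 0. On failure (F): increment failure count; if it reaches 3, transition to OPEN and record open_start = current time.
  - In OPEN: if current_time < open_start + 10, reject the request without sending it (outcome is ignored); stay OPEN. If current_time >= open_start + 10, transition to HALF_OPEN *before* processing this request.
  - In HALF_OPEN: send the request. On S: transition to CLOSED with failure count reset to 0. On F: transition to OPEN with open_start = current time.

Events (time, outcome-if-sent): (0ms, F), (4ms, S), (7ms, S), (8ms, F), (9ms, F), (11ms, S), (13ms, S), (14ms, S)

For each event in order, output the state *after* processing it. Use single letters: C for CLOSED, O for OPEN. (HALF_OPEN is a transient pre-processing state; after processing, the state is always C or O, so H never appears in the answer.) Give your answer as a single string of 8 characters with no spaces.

Answer: CCCCCCCC

Derivation:
State after each event:
  event#1 t=0ms outcome=F: state=CLOSED
  event#2 t=4ms outcome=S: state=CLOSED
  event#3 t=7ms outcome=S: state=CLOSED
  event#4 t=8ms outcome=F: state=CLOSED
  event#5 t=9ms outcome=F: state=CLOSED
  event#6 t=11ms outcome=S: state=CLOSED
  event#7 t=13ms outcome=S: state=CLOSED
  event#8 t=14ms outcome=S: state=CLOSED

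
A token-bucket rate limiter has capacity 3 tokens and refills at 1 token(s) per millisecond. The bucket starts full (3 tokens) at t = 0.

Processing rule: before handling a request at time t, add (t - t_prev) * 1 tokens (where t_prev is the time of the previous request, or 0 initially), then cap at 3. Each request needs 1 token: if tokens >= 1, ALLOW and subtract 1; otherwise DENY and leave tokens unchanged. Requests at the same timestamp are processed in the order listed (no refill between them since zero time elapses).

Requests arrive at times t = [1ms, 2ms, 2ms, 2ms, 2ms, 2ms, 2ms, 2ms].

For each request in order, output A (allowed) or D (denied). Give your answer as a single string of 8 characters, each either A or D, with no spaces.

Answer: AAAADDDD

Derivation:
Simulating step by step:
  req#1 t=1ms: ALLOW
  req#2 t=2ms: ALLOW
  req#3 t=2ms: ALLOW
  req#4 t=2ms: ALLOW
  req#5 t=2ms: DENY
  req#6 t=2ms: DENY
  req#7 t=2ms: DENY
  req#8 t=2ms: DENY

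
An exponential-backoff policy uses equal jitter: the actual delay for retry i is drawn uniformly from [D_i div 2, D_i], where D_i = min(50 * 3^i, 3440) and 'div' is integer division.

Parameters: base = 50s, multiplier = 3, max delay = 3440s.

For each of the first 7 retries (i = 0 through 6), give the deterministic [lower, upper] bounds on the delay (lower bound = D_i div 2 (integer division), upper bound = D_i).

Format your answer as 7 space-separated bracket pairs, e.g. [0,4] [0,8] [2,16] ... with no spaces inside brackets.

Computing bounds per retry:
  i=0: D_i=min(50*3^0,3440)=50, bounds=[25,50]
  i=1: D_i=min(50*3^1,3440)=150, bounds=[75,150]
  i=2: D_i=min(50*3^2,3440)=450, bounds=[225,450]
  i=3: D_i=min(50*3^3,3440)=1350, bounds=[675,1350]
  i=4: D_i=min(50*3^4,3440)=3440, bounds=[1720,3440]
  i=5: D_i=min(50*3^5,3440)=3440, bounds=[1720,3440]
  i=6: D_i=min(50*3^6,3440)=3440, bounds=[1720,3440]

Answer: [25,50] [75,150] [225,450] [675,1350] [1720,3440] [1720,3440] [1720,3440]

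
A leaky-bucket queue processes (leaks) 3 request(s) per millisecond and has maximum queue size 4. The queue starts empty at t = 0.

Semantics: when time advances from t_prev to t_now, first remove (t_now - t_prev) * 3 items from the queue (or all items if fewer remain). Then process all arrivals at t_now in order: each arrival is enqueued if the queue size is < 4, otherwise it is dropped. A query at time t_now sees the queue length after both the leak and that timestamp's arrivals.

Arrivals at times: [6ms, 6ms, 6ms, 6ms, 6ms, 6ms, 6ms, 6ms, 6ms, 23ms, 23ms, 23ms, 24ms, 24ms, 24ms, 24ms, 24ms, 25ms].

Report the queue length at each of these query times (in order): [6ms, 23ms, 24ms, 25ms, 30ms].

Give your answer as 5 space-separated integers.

Answer: 4 3 4 2 0

Derivation:
Queue lengths at query times:
  query t=6ms: backlog = 4
  query t=23ms: backlog = 3
  query t=24ms: backlog = 4
  query t=25ms: backlog = 2
  query t=30ms: backlog = 0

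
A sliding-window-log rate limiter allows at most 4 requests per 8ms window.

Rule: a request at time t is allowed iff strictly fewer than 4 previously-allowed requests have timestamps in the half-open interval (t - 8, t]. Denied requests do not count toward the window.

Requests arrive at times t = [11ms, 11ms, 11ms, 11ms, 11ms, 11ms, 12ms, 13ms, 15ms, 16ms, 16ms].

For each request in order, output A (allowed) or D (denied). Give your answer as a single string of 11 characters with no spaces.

Tracking allowed requests in the window:
  req#1 t=11ms: ALLOW
  req#2 t=11ms: ALLOW
  req#3 t=11ms: ALLOW
  req#4 t=11ms: ALLOW
  req#5 t=11ms: DENY
  req#6 t=11ms: DENY
  req#7 t=12ms: DENY
  req#8 t=13ms: DENY
  req#9 t=15ms: DENY
  req#10 t=16ms: DENY
  req#11 t=16ms: DENY

Answer: AAAADDDDDDD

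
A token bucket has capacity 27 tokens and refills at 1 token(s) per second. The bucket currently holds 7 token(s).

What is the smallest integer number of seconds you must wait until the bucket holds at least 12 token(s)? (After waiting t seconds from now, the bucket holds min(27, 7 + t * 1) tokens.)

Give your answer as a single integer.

Need 7 + t * 1 >= 12, so t >= 5/1.
Smallest integer t = ceil(5/1) = 5.

Answer: 5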